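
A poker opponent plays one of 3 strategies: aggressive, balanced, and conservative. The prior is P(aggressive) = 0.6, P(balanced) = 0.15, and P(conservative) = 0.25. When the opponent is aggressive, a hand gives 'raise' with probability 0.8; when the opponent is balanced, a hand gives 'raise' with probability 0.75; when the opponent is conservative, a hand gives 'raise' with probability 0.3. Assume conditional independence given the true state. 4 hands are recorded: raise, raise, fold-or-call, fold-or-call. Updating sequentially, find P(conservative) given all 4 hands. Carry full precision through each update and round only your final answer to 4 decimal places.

After 'raise': normaliser = 0.8·0.6000 + 0.75·0.1500 + 0.3·0.2500; P(aggressive) ≈ 0.7191, P(balanced) ≈ 0.1685, P(conservative) ≈ 0.1124
After 'raise': normaliser = 0.8·0.7191 + 0.75·0.1685 + 0.3·0.1124; P(aggressive) ≈ 0.7823, P(balanced) ≈ 0.1719, P(conservative) ≈ 0.0458
After 'fold-or-call': normaliser = 0.2·0.7823 + 0.25·0.1719 + 0.7·0.0458; P(aggressive) ≈ 0.6758, P(balanced) ≈ 0.1856, P(conservative) ≈ 0.1386
After 'fold-or-call': normaliser = 0.2·0.6758 + 0.25·0.1856 + 0.7·0.1386; P(aggressive) ≈ 0.4852, P(balanced) ≈ 0.1666, P(conservative) ≈ 0.3482

0.3482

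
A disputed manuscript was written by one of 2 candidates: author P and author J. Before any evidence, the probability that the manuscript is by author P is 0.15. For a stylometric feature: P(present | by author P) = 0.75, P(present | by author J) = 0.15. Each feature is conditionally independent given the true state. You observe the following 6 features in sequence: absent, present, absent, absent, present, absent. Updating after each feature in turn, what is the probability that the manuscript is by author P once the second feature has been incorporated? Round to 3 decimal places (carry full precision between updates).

After 'absent': P(author P) = 0.25·0.1500 / (0.25·0.1500 + 0.85·0.8500) ≈ 0.0493
After 'present': P(author P) = 0.75·0.0493 / (0.75·0.0493 + 0.15·0.9507) ≈ 0.2060

0.206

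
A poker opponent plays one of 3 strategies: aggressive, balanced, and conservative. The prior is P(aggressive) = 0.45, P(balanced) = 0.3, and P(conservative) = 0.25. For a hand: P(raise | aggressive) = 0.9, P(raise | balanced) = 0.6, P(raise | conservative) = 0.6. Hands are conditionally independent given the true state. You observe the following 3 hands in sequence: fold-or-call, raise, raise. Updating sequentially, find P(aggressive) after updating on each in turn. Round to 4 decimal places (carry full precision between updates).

0.3152

After 'fold-or-call': normaliser = 0.1·0.4500 + 0.4·0.3000 + 0.4·0.2500; P(aggressive) ≈ 0.1698, P(balanced) ≈ 0.4528, P(conservative) ≈ 0.3774
After 'raise': normaliser = 0.9·0.1698 + 0.6·0.4528 + 0.6·0.3774; P(aggressive) ≈ 0.2348, P(balanced) ≈ 0.4174, P(conservative) ≈ 0.3478
After 'raise': normaliser = 0.9·0.2348 + 0.6·0.4174 + 0.6·0.3478; P(aggressive) ≈ 0.3152, P(balanced) ≈ 0.3735, P(conservative) ≈ 0.3113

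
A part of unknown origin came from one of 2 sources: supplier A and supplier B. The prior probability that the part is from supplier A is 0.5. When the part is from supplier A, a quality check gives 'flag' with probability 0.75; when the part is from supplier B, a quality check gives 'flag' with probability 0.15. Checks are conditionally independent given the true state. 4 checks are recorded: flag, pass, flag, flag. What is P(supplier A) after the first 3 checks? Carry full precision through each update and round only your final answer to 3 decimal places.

Apply Bayes' rule sequentially, carrying P(supplier A) forward.
After 'flag': P(supplier A) = 0.75·0.5000 / (0.75·0.5000 + 0.15·0.5000) ≈ 0.8333
After 'pass': P(supplier A) = 0.25·0.8333 / (0.25·0.8333 + 0.85·0.1667) ≈ 0.5952
After 'flag': P(supplier A) = 0.75·0.5952 / (0.75·0.5952 + 0.15·0.4048) ≈ 0.8803

0.880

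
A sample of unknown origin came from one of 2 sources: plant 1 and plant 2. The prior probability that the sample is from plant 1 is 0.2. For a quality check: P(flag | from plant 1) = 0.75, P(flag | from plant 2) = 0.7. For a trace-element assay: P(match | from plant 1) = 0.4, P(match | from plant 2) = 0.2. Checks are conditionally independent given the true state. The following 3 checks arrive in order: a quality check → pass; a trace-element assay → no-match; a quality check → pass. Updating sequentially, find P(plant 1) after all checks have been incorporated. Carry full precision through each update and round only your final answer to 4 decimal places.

Apply Bayes' rule sequentially, carrying P(plant 1) forward.
After a quality check='pass': P(plant 1) = 0.25·0.2000 / (0.25·0.2000 + 0.3·0.8000) ≈ 0.1724
After a trace-element assay='no-match': P(plant 1) = 0.6·0.1724 / (0.6·0.1724 + 0.8·0.8276) ≈ 0.1351
After a quality check='pass': P(plant 1) = 0.25·0.1351 / (0.25·0.1351 + 0.3·0.8649) ≈ 0.1152

0.1152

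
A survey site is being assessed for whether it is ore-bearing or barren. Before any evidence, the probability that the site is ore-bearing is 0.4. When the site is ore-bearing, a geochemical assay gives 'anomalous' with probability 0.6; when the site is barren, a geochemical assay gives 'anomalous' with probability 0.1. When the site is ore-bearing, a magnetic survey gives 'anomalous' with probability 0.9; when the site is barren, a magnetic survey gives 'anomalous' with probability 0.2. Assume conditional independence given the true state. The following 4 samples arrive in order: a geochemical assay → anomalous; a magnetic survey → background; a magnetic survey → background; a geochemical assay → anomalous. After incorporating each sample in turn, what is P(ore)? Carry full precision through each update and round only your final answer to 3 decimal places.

0.273

After a geochemical assay='anomalous': P(ore) = 0.6·0.4000 / (0.6·0.4000 + 0.1·0.6000) ≈ 0.8000
After a magnetic survey='background': P(ore) = 0.1·0.8000 / (0.1·0.8000 + 0.8·0.2000) ≈ 0.3333
After a magnetic survey='background': P(ore) = 0.1·0.3333 / (0.1·0.3333 + 0.8·0.6667) ≈ 0.0588
After a geochemical assay='anomalous': P(ore) = 0.6·0.0588 / (0.6·0.0588 + 0.1·0.9412) ≈ 0.2727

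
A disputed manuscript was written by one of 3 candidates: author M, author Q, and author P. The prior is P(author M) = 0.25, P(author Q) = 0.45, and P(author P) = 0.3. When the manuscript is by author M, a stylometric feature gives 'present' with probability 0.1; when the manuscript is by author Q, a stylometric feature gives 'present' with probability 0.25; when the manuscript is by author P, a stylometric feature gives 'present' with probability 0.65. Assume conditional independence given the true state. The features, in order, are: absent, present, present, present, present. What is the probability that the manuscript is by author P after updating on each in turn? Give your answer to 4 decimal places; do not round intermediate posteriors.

After 'absent': normaliser = 0.9·0.2500 + 0.75·0.4500 + 0.35·0.3000; P(author M) ≈ 0.3371, P(author Q) ≈ 0.5056, P(author P) ≈ 0.1573
After 'present': normaliser = 0.1·0.3371 + 0.25·0.5056 + 0.65·0.1573; P(author M) ≈ 0.1285, P(author Q) ≈ 0.4818, P(author P) ≈ 0.3897
After 'present': normaliser = 0.1·0.1285 + 0.25·0.4818 + 0.65·0.3897; P(author M) ≈ 0.0332, P(author Q) ≈ 0.3115, P(author P) ≈ 0.6552
After 'present': normaliser = 0.1·0.0332 + 0.25·0.3115 + 0.65·0.6552; P(author M) ≈ 0.0066, P(author Q) ≈ 0.1536, P(author P) ≈ 0.8399
After 'present': normaliser = 0.1·0.0066 + 0.25·0.1536 + 0.65·0.8399; P(author M) ≈ 0.0011, P(author Q) ≈ 0.0656, P(author P) ≈ 0.9332

0.9332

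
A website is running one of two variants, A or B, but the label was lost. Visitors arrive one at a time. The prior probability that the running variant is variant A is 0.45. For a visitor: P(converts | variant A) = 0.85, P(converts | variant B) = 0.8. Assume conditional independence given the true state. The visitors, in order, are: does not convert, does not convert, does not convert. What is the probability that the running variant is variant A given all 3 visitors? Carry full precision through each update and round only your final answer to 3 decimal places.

0.257

After 'does not convert': P(A) = 0.15·0.4500 / (0.15·0.4500 + 0.2·0.5500) ≈ 0.3803
After 'does not convert': P(A) = 0.15·0.3803 / (0.15·0.3803 + 0.2·0.6197) ≈ 0.3152
After 'does not convert': P(A) = 0.15·0.3152 / (0.15·0.3152 + 0.2·0.6848) ≈ 0.2566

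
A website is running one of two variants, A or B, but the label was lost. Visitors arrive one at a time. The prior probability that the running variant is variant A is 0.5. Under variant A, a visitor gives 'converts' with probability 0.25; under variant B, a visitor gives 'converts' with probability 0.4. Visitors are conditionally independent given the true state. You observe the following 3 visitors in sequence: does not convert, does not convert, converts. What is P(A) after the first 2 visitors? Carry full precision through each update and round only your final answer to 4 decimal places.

0.6098

After 'does not convert': P(A) = 0.75·0.5000 / (0.75·0.5000 + 0.6·0.5000) ≈ 0.5556
After 'does not convert': P(A) = 0.75·0.5556 / (0.75·0.5556 + 0.6·0.4444) ≈ 0.6098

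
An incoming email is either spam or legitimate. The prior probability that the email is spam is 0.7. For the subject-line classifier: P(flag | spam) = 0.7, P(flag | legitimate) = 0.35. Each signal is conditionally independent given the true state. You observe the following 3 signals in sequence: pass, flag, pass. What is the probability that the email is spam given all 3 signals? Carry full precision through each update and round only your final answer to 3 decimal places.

After 'pass': P(spam) = 0.3·0.7000 / (0.3·0.7000 + 0.65·0.3000) ≈ 0.5185
After 'flag': P(spam) = 0.7·0.5185 / (0.7·0.5185 + 0.35·0.4815) ≈ 0.6829
After 'pass': P(spam) = 0.3·0.6829 / (0.3·0.6829 + 0.65·0.3171) ≈ 0.4985

0.499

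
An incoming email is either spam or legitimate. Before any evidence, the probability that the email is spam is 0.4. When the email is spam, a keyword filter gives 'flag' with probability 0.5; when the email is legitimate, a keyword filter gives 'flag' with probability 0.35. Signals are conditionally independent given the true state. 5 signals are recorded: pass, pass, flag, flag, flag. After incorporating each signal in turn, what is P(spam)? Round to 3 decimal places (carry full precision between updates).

0.535

After 'pass': P(spam) = 0.5·0.4000 / (0.5·0.4000 + 0.65·0.6000) ≈ 0.3390
After 'pass': P(spam) = 0.5·0.3390 / (0.5·0.3390 + 0.65·0.6610) ≈ 0.2829
After 'flag': P(spam) = 0.5·0.2829 / (0.5·0.2829 + 0.35·0.7171) ≈ 0.3604
After 'flag': P(spam) = 0.5·0.3604 / (0.5·0.3604 + 0.35·0.6396) ≈ 0.4460
After 'flag': P(spam) = 0.5·0.4460 / (0.5·0.4460 + 0.35·0.5540) ≈ 0.5349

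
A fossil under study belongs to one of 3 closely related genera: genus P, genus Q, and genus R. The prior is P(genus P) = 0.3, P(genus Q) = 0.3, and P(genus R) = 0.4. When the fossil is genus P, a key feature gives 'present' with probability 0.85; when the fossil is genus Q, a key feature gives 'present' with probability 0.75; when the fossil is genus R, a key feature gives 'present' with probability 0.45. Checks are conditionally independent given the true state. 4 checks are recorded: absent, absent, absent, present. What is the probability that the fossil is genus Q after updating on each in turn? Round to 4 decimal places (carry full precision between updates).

After 'absent': normaliser = 0.15·0.3000 + 0.25·0.3000 + 0.55·0.4000; P(genus P) ≈ 0.1324, P(genus Q) ≈ 0.2206, P(genus R) ≈ 0.6471
After 'absent': normaliser = 0.15·0.1324 + 0.25·0.2206 + 0.55·0.6471; P(genus P) ≈ 0.0461, P(genus Q) ≈ 0.1280, P(genus R) ≈ 0.8259
After 'absent': normaliser = 0.15·0.0461 + 0.25·0.1280 + 0.55·0.8259; P(genus P) ≈ 0.0140, P(genus Q) ≈ 0.0649, P(genus R) ≈ 0.9211
After 'present': normaliser = 0.85·0.0140 + 0.75·0.0649 + 0.45·0.9211; P(genus P) ≈ 0.0251, P(genus Q) ≈ 0.1024, P(genus R) ≈ 0.8725

0.1024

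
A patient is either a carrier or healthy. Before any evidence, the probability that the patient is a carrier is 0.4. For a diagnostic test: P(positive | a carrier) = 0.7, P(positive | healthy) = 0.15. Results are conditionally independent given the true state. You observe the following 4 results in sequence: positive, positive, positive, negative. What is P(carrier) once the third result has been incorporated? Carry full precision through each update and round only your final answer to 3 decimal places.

After 'positive': P(carrier) = 0.7·0.4000 / (0.7·0.4000 + 0.15·0.6000) ≈ 0.7568
After 'positive': P(carrier) = 0.7·0.7568 / (0.7·0.7568 + 0.15·0.2432) ≈ 0.9356
After 'positive': P(carrier) = 0.7·0.9356 / (0.7·0.9356 + 0.15·0.0644) ≈ 0.9855

0.985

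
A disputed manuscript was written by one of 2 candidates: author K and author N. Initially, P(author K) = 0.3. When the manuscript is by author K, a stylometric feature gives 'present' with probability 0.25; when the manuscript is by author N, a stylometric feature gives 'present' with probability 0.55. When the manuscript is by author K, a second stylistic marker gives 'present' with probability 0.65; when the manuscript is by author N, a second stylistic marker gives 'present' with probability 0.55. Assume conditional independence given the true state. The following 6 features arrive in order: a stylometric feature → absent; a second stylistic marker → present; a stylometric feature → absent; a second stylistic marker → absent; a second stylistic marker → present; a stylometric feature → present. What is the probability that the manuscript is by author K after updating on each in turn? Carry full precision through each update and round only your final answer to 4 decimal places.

0.3702

After a stylometric feature='absent': P(author K) = 0.75·0.3000 / (0.75·0.3000 + 0.45·0.7000) ≈ 0.4167
After a second stylistic marker='present': P(author K) = 0.65·0.4167 / (0.65·0.4167 + 0.55·0.5833) ≈ 0.4577
After a stylometric feature='absent': P(author K) = 0.75·0.4577 / (0.75·0.4577 + 0.45·0.5423) ≈ 0.5845
After a second stylistic marker='absent': P(author K) = 0.35·0.5845 / (0.35·0.5845 + 0.45·0.4155) ≈ 0.5225
After a second stylistic marker='present': P(author K) = 0.65·0.5225 / (0.65·0.5225 + 0.55·0.4775) ≈ 0.5639
After a stylometric feature='present': P(author K) = 0.25·0.5639 / (0.25·0.5639 + 0.55·0.4361) ≈ 0.3702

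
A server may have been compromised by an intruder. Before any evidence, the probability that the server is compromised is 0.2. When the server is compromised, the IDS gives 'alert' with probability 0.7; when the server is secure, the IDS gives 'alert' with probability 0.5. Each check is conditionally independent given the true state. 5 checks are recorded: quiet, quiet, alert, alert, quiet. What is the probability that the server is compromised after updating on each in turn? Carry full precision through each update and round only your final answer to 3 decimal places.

After 'quiet': P(compromised) = 0.3·0.2000 / (0.3·0.2000 + 0.5·0.8000) ≈ 0.1304
After 'quiet': P(compromised) = 0.3·0.1304 / (0.3·0.1304 + 0.5·0.8696) ≈ 0.0826
After 'alert': P(compromised) = 0.7·0.0826 / (0.7·0.0826 + 0.5·0.9174) ≈ 0.1119
After 'alert': P(compromised) = 0.7·0.1119 / (0.7·0.1119 + 0.5·0.8881) ≈ 0.1499
After 'quiet': P(compromised) = 0.3·0.1499 / (0.3·0.1499 + 0.5·0.8501) ≈ 0.0957

0.096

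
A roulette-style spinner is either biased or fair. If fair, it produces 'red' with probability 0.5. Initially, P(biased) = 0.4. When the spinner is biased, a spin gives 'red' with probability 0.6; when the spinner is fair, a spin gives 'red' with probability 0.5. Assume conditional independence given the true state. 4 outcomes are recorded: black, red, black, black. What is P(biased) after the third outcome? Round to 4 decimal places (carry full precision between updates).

Each posterior becomes the prior for the next update.
After 'black': P(biased) = 0.4·0.4000 / (0.4·0.4000 + 0.5·0.6000) ≈ 0.3478
After 'red': P(biased) = 0.6·0.3478 / (0.6·0.3478 + 0.5·0.6522) ≈ 0.3902
After 'black': P(biased) = 0.4·0.3902 / (0.4·0.3902 + 0.5·0.6098) ≈ 0.3386

0.3386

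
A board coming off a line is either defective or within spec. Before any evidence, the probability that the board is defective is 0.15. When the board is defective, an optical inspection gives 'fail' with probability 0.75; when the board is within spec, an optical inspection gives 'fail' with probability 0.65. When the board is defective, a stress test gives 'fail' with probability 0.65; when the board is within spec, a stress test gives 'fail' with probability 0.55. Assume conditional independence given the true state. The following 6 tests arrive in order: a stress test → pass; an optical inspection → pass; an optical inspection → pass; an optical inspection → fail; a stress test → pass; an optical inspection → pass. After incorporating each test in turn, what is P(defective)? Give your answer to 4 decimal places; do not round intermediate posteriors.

After a stress test='pass': P(defective) = 0.35·0.1500 / (0.35·0.1500 + 0.45·0.8500) ≈ 0.1207
After an optical inspection='pass': P(defective) = 0.25·0.1207 / (0.25·0.1207 + 0.35·0.8793) ≈ 0.0893
After an optical inspection='pass': P(defective) = 0.25·0.0893 / (0.25·0.0893 + 0.35·0.9107) ≈ 0.0654
After an optical inspection='fail': P(defective) = 0.75·0.0654 / (0.75·0.0654 + 0.65·0.9346) ≈ 0.0748
After a stress test='pass': P(defective) = 0.35·0.0748 / (0.35·0.0748 + 0.45·0.9252) ≈ 0.0591
After an optical inspection='pass': P(defective) = 0.25·0.0591 / (0.25·0.0591 + 0.35·0.9409) ≈ 0.0430

0.0430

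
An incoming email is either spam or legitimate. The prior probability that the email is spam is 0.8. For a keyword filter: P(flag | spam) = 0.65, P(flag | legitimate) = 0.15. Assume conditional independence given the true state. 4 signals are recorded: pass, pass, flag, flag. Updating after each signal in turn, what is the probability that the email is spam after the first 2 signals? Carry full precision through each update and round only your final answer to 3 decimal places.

Apply Bayes' rule sequentially, carrying P(spam) forward.
After 'pass': P(spam) = 0.35·0.8000 / (0.35·0.8000 + 0.85·0.2000) ≈ 0.6222
After 'pass': P(spam) = 0.35·0.6222 / (0.35·0.6222 + 0.85·0.3778) ≈ 0.4041

0.404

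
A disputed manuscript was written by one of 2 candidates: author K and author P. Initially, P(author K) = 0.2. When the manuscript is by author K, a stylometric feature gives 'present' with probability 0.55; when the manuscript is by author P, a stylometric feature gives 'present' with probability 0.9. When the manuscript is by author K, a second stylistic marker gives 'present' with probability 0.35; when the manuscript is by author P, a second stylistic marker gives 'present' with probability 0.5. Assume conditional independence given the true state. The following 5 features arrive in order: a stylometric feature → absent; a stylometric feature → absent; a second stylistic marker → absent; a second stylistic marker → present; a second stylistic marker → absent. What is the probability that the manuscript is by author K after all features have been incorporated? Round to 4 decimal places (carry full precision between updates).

After a stylometric feature='absent': P(author K) = 0.45·0.2000 / (0.45·0.2000 + 0.1·0.8000) ≈ 0.5294
After a stylometric feature='absent': P(author K) = 0.45·0.5294 / (0.45·0.5294 + 0.1·0.4706) ≈ 0.8351
After a second stylistic marker='absent': P(author K) = 0.65·0.8351 / (0.65·0.8351 + 0.5·0.1649) ≈ 0.8681
After a second stylistic marker='present': P(author K) = 0.35·0.8681 / (0.35·0.8681 + 0.5·0.1319) ≈ 0.8216
After a second stylistic marker='absent': P(author K) = 0.65·0.8216 / (0.65·0.8216 + 0.5·0.1784) ≈ 0.8569

0.8569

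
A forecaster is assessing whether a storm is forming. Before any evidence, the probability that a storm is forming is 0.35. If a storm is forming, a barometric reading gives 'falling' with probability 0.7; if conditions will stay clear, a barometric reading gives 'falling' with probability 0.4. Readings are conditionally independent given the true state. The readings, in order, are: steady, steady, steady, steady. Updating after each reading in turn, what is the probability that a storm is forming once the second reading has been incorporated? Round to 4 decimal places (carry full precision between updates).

0.1186

After 'steady': P(storm) = 0.3·0.3500 / (0.3·0.3500 + 0.6·0.6500) ≈ 0.2121
After 'steady': P(storm) = 0.3·0.2121 / (0.3·0.2121 + 0.6·0.7879) ≈ 0.1186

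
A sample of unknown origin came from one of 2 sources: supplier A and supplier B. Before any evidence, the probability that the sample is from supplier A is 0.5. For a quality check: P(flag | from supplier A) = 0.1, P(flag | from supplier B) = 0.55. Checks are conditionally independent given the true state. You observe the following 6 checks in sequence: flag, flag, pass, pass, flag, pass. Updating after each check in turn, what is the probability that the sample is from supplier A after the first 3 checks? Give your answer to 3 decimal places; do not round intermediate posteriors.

0.062

After 'flag': P(supplier A) = 0.1·0.5000 / (0.1·0.5000 + 0.55·0.5000) ≈ 0.1538
After 'flag': P(supplier A) = 0.1·0.1538 / (0.1·0.1538 + 0.55·0.8462) ≈ 0.0320
After 'pass': P(supplier A) = 0.9·0.0320 / (0.9·0.0320 + 0.45·0.9680) ≈ 0.0620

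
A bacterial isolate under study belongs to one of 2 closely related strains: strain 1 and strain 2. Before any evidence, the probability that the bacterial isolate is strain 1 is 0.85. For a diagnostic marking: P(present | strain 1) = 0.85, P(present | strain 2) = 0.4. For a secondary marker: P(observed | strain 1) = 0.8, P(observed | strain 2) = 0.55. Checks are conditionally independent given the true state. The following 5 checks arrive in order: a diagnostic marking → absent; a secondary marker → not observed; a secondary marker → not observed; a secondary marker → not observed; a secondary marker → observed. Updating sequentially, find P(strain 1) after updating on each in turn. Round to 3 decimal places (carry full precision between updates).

0.153

After a diagnostic marking='absent': P(strain 1) = 0.15·0.8500 / (0.15·0.8500 + 0.6·0.1500) ≈ 0.5862
After a secondary marker='not observed': P(strain 1) = 0.2·0.5862 / (0.2·0.5862 + 0.45·0.4138) ≈ 0.3864
After a secondary marker='not observed': P(strain 1) = 0.2·0.3864 / (0.2·0.3864 + 0.45·0.6136) ≈ 0.2186
After a secondary marker='not observed': P(strain 1) = 0.2·0.2186 / (0.2·0.2186 + 0.45·0.7814) ≈ 0.1106
After a secondary marker='observed': P(strain 1) = 0.8·0.1106 / (0.8·0.1106 + 0.55·0.8894) ≈ 0.1532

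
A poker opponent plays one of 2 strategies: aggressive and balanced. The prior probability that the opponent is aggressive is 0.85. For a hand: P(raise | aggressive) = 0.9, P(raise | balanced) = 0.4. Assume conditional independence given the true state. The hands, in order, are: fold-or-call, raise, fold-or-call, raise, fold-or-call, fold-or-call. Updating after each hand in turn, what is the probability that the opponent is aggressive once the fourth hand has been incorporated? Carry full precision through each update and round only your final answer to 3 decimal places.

0.443

Each posterior becomes the prior for the next update.
After 'fold-or-call': P(aggressive) = 0.1·0.8500 / (0.1·0.8500 + 0.6·0.1500) ≈ 0.4857
After 'raise': P(aggressive) = 0.9·0.4857 / (0.9·0.4857 + 0.4·0.5143) ≈ 0.6800
After 'fold-or-call': P(aggressive) = 0.1·0.6800 / (0.1·0.6800 + 0.6·0.3200) ≈ 0.2615
After 'raise': P(aggressive) = 0.9·0.2615 / (0.9·0.2615 + 0.4·0.7385) ≈ 0.4435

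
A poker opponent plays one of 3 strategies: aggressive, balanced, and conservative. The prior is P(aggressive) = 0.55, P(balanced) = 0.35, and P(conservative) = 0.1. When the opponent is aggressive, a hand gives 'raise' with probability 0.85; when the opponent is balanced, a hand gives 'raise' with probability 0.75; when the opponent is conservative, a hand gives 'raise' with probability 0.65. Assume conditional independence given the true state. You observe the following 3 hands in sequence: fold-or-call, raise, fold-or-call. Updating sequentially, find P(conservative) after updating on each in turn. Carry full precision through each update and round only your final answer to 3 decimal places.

0.228

After 'fold-or-call': normaliser = 0.15·0.5500 + 0.25·0.3500 + 0.35·0.1000; P(aggressive) ≈ 0.4024, P(balanced) ≈ 0.4268, P(conservative) ≈ 0.1707
After 'raise': normaliser = 0.85·0.4024 + 0.75·0.4268 + 0.65·0.1707; P(aggressive) ≈ 0.4424, P(balanced) ≈ 0.4140, P(conservative) ≈ 0.1435
After 'fold-or-call': normaliser = 0.15·0.4424 + 0.25·0.4140 + 0.35·0.1435; P(aggressive) ≈ 0.3015, P(balanced) ≈ 0.4703, P(conservative) ≈ 0.2282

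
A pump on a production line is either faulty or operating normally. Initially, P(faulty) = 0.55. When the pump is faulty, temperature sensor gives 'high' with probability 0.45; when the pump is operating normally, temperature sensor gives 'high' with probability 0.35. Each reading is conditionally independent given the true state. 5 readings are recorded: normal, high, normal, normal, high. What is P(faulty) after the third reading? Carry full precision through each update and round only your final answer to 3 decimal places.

0.529

After 'normal': P(faulty) = 0.55·0.5500 / (0.55·0.5500 + 0.65·0.4500) ≈ 0.5084
After 'high': P(faulty) = 0.45·0.5084 / (0.45·0.5084 + 0.35·0.4916) ≈ 0.5708
After 'normal': P(faulty) = 0.55·0.5708 / (0.55·0.5708 + 0.65·0.4292) ≈ 0.5294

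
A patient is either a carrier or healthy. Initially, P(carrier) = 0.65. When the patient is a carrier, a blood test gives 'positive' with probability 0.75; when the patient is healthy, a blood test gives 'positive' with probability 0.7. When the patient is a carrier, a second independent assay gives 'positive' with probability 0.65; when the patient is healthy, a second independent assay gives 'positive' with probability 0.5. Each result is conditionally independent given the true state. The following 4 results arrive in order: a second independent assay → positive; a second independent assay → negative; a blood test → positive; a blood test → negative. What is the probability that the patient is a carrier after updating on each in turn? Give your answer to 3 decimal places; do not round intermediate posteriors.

0.601

After a second independent assay='positive': P(carrier) = 0.65·0.6500 / (0.65·0.6500 + 0.5·0.3500) ≈ 0.7071
After a second independent assay='negative': P(carrier) = 0.35·0.7071 / (0.35·0.7071 + 0.5·0.2929) ≈ 0.6283
After a blood test='positive': P(carrier) = 0.75·0.6283 / (0.75·0.6283 + 0.7·0.3717) ≈ 0.6442
After a blood test='negative': P(carrier) = 0.25·0.6442 / (0.25·0.6442 + 0.3·0.3558) ≈ 0.6014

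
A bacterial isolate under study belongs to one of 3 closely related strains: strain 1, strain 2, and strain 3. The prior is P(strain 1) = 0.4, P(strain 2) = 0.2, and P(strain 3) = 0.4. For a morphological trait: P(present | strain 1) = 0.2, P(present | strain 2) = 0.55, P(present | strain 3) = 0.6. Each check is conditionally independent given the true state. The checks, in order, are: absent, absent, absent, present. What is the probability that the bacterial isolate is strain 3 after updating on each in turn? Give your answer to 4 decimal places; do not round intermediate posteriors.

0.2315

After 'absent': normaliser = 0.8·0.4000 + 0.45·0.2000 + 0.4·0.4000; P(strain 1) ≈ 0.5614, P(strain 2) ≈ 0.1579, P(strain 3) ≈ 0.2807
After 'absent': normaliser = 0.8·0.5614 + 0.45·0.1579 + 0.4·0.2807; P(strain 1) ≈ 0.7101, P(strain 2) ≈ 0.1123, P(strain 3) ≈ 0.1775
After 'absent': normaliser = 0.8·0.7101 + 0.45·0.1123 + 0.4·0.1775; P(strain 1) ≈ 0.8237, P(strain 2) ≈ 0.0733, P(strain 3) ≈ 0.1030
After 'present': normaliser = 0.2·0.8237 + 0.55·0.0733 + 0.6·0.1030; P(strain 1) ≈ 0.6174, P(strain 2) ≈ 0.1511, P(strain 3) ≈ 0.2315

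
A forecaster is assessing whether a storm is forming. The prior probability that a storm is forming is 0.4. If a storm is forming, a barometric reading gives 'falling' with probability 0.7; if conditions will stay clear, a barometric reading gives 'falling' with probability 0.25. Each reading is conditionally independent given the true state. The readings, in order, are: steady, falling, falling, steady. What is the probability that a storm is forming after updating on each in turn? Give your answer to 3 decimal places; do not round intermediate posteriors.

0.455

After 'steady': P(storm) = 0.3·0.4000 / (0.3·0.4000 + 0.75·0.6000) ≈ 0.2105
After 'falling': P(storm) = 0.7·0.2105 / (0.7·0.2105 + 0.25·0.7895) ≈ 0.4275
After 'falling': P(storm) = 0.7·0.4275 / (0.7·0.4275 + 0.25·0.5725) ≈ 0.6764
After 'steady': P(storm) = 0.3·0.6764 / (0.3·0.6764 + 0.75·0.3236) ≈ 0.4554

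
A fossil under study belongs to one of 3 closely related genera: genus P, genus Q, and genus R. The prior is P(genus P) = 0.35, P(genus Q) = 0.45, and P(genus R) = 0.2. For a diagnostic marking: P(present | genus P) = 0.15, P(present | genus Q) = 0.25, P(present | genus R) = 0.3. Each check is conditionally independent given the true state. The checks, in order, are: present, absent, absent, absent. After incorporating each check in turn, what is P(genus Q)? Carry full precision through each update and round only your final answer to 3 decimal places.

0.473

After 'present': normaliser = 0.15·0.3500 + 0.25·0.4500 + 0.3·0.2000; P(genus P) ≈ 0.2333, P(genus Q) ≈ 0.5000, P(genus R) ≈ 0.2667
After 'absent': normaliser = 0.85·0.2333 + 0.75·0.5000 + 0.7·0.2667; P(genus P) ≈ 0.2610, P(genus Q) ≈ 0.4934, P(genus R) ≈ 0.2456
After 'absent': normaliser = 0.85·0.2610 + 0.75·0.4934 + 0.7·0.2456; P(genus P) ≈ 0.2904, P(genus Q) ≈ 0.4845, P(genus R) ≈ 0.2251
After 'absent': normaliser = 0.85·0.2904 + 0.75·0.4845 + 0.7·0.2251; P(genus P) ≈ 0.3215, P(genus Q) ≈ 0.4733, P(genus R) ≈ 0.2052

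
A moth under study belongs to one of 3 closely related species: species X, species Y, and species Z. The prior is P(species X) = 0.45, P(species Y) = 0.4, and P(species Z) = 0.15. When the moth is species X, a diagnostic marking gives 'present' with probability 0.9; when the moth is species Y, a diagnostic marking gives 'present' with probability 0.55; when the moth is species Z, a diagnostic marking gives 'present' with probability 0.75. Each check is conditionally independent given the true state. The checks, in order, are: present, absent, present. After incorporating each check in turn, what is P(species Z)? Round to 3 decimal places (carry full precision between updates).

After 'present': normaliser = 0.9·0.4500 + 0.55·0.4000 + 0.75·0.1500; P(species X) ≈ 0.5492, P(species Y) ≈ 0.2983, P(species Z) ≈ 0.1525
After 'absent': normaliser = 0.1·0.5492 + 0.45·0.2983 + 0.25·0.1525; P(species X) ≈ 0.2416, P(species Y) ≈ 0.5906, P(species Z) ≈ 0.1678
After 'present': normaliser = 0.9·0.2416 + 0.55·0.5906 + 0.75·0.1678; P(species X) ≈ 0.3255, P(species Y) ≈ 0.4862, P(species Z) ≈ 0.1883

0.188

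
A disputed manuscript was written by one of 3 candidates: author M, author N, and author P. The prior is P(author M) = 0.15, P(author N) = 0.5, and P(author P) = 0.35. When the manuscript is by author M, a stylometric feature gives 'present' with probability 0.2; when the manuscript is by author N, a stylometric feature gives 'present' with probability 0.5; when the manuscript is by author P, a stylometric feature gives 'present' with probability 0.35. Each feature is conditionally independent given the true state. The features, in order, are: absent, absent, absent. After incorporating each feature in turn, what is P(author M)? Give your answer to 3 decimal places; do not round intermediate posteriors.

0.326

Each posterior becomes the prior for the next update.
After 'absent': normaliser = 0.8·0.1500 + 0.5·0.5000 + 0.65·0.3500; P(author M) ≈ 0.2008, P(author N) ≈ 0.4184, P(author P) ≈ 0.3808
After 'absent': normaliser = 0.8·0.2008 + 0.5·0.4184 + 0.65·0.3808; P(author M) ≈ 0.2603, P(author N) ≈ 0.3389, P(author P) ≈ 0.4009
After 'absent': normaliser = 0.8·0.2603 + 0.5·0.3389 + 0.65·0.4009; P(author M) ≈ 0.3262, P(author N) ≈ 0.2655, P(author P) ≈ 0.4083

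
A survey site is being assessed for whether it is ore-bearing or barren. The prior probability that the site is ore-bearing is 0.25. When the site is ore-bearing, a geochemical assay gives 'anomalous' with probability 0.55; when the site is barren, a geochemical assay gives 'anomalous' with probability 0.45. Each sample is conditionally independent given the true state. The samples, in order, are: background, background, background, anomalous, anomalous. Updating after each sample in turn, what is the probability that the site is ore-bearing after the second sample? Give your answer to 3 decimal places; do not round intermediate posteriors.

After 'background': P(ore) = 0.45·0.2500 / (0.45·0.2500 + 0.55·0.7500) ≈ 0.2143
After 'background': P(ore) = 0.45·0.2143 / (0.45·0.2143 + 0.55·0.7857) ≈ 0.1824

0.182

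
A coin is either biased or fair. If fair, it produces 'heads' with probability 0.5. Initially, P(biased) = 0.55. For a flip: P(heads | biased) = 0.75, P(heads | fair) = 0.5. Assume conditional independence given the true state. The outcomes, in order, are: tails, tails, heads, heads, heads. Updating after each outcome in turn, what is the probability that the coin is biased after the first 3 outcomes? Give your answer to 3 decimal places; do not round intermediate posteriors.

After 'tails': P(biased) = 0.25·0.5500 / (0.25·0.5500 + 0.5·0.4500) ≈ 0.3793
After 'tails': P(biased) = 0.25·0.3793 / (0.25·0.3793 + 0.5·0.6207) ≈ 0.2340
After 'heads': P(biased) = 0.75·0.2340 / (0.75·0.2340 + 0.5·0.7660) ≈ 0.3143

0.314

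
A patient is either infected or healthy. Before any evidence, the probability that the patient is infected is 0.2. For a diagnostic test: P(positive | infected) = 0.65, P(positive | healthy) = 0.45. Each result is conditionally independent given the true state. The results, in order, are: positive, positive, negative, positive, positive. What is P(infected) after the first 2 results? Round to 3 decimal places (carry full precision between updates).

Each posterior becomes the prior for the next update.
After 'positive': P(infected) = 0.65·0.2000 / (0.65·0.2000 + 0.45·0.8000) ≈ 0.2653
After 'positive': P(infected) = 0.65·0.2653 / (0.65·0.2653 + 0.45·0.7347) ≈ 0.3428

0.343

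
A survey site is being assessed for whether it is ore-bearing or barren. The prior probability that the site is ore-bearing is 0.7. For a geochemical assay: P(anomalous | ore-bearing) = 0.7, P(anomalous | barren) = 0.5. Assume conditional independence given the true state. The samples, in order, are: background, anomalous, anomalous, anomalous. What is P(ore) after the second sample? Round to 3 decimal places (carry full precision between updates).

Each posterior becomes the prior for the next update.
After 'background': P(ore) = 0.3·0.7000 / (0.3·0.7000 + 0.5·0.3000) ≈ 0.5833
After 'anomalous': P(ore) = 0.7·0.5833 / (0.7·0.5833 + 0.5·0.4167) ≈ 0.6622

0.662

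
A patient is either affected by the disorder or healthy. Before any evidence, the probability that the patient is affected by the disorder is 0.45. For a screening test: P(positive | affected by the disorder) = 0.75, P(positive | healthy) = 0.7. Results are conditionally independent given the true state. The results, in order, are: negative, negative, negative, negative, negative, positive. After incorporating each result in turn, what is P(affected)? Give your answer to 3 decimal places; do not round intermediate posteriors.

0.261

Apply Bayes' rule sequentially, carrying P(affected) forward.
After 'negative': P(affected) = 0.25·0.4500 / (0.25·0.4500 + 0.3·0.5500) ≈ 0.4054
After 'negative': P(affected) = 0.25·0.4054 / (0.25·0.4054 + 0.3·0.5946) ≈ 0.3623
After 'negative': P(affected) = 0.25·0.3623 / (0.25·0.3623 + 0.3·0.6377) ≈ 0.3213
After 'negative': P(affected) = 0.25·0.3213 / (0.25·0.3213 + 0.3·0.6787) ≈ 0.2829
After 'negative': P(affected) = 0.25·0.2829 / (0.25·0.2829 + 0.3·0.7171) ≈ 0.2474
After 'positive': P(affected) = 0.75·0.2474 / (0.75·0.2474 + 0.7·0.7526) ≈ 0.2605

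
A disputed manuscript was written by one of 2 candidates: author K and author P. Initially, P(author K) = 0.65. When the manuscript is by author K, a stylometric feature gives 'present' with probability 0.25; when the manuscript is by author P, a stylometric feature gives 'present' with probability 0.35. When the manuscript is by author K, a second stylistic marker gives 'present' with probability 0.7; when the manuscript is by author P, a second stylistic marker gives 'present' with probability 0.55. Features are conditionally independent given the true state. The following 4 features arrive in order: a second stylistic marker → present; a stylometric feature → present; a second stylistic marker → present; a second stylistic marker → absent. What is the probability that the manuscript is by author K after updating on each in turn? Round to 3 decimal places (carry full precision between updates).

Apply Bayes' rule sequentially, carrying P(author K) forward.
After a second stylistic marker='present': P(author K) = 0.7·0.6500 / (0.7·0.6500 + 0.55·0.3500) ≈ 0.7027
After a stylometric feature='present': P(author K) = 0.25·0.7027 / (0.25·0.7027 + 0.35·0.2973) ≈ 0.6280
After a second stylistic marker='present': P(author K) = 0.7·0.6280 / (0.7·0.6280 + 0.55·0.3720) ≈ 0.6824
After a second stylistic marker='absent': P(author K) = 0.3·0.6824 / (0.3·0.6824 + 0.45·0.3176) ≈ 0.5889

0.589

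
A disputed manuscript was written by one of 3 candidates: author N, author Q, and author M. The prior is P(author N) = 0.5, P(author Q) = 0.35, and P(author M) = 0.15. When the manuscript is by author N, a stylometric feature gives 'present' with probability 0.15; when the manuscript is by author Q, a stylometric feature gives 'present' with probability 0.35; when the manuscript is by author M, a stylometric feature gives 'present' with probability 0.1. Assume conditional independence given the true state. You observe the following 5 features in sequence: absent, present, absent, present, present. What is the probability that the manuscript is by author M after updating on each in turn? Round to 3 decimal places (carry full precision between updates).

0.016

Apply Bayes' rule sequentially, carrying P(author M) forward.
After 'absent': normaliser = 0.85·0.5000 + 0.65·0.3500 + 0.9·0.1500; P(author N) ≈ 0.5397, P(author Q) ≈ 0.2889, P(author M) ≈ 0.1714
After 'present': normaliser = 0.15·0.5397 + 0.35·0.2889 + 0.1·0.1714; P(author N) ≈ 0.4064, P(author Q) ≈ 0.5076, P(author M) ≈ 0.0861
After 'absent': normaliser = 0.85·0.4064 + 0.65·0.5076 + 0.9·0.0861; P(author N) ≈ 0.4589, P(author Q) ≈ 0.4383, P(author M) ≈ 0.1029
After 'present': normaliser = 0.15·0.4589 + 0.35·0.4383 + 0.1·0.1029; P(author N) ≈ 0.2960, P(author Q) ≈ 0.6597, P(author M) ≈ 0.0442
After 'present': normaliser = 0.15·0.2960 + 0.35·0.6597 + 0.1·0.0442; P(author N) ≈ 0.1587, P(author Q) ≈ 0.8254, P(author M) ≈ 0.0158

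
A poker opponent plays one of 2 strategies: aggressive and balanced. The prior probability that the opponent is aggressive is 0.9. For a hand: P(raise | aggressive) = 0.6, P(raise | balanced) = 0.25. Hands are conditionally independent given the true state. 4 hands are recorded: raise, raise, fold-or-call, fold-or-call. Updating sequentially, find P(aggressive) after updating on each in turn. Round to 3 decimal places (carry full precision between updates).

After 'raise': P(aggressive) = 0.6·0.9000 / (0.6·0.9000 + 0.25·0.1000) ≈ 0.9558
After 'raise': P(aggressive) = 0.6·0.9558 / (0.6·0.9558 + 0.25·0.0442) ≈ 0.9811
After 'fold-or-call': P(aggressive) = 0.4·0.9811 / (0.4·0.9811 + 0.75·0.0189) ≈ 0.9651
After 'fold-or-call': P(aggressive) = 0.4·0.9651 / (0.4·0.9651 + 0.75·0.0349) ≈ 0.9365

0.936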